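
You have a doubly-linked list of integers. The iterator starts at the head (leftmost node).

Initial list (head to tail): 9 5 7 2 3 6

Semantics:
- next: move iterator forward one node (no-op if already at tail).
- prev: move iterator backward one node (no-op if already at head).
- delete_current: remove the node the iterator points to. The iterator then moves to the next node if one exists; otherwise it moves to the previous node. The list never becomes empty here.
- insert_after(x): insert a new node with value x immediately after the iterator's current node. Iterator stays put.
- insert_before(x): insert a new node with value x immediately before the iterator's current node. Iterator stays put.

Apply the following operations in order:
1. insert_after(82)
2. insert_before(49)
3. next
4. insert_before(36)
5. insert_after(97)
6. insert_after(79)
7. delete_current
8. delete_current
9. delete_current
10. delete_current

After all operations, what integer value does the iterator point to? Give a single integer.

After 1 (insert_after(82)): list=[9, 82, 5, 7, 2, 3, 6] cursor@9
After 2 (insert_before(49)): list=[49, 9, 82, 5, 7, 2, 3, 6] cursor@9
After 3 (next): list=[49, 9, 82, 5, 7, 2, 3, 6] cursor@82
After 4 (insert_before(36)): list=[49, 9, 36, 82, 5, 7, 2, 3, 6] cursor@82
After 5 (insert_after(97)): list=[49, 9, 36, 82, 97, 5, 7, 2, 3, 6] cursor@82
After 6 (insert_after(79)): list=[49, 9, 36, 82, 79, 97, 5, 7, 2, 3, 6] cursor@82
After 7 (delete_current): list=[49, 9, 36, 79, 97, 5, 7, 2, 3, 6] cursor@79
After 8 (delete_current): list=[49, 9, 36, 97, 5, 7, 2, 3, 6] cursor@97
After 9 (delete_current): list=[49, 9, 36, 5, 7, 2, 3, 6] cursor@5
After 10 (delete_current): list=[49, 9, 36, 7, 2, 3, 6] cursor@7

Answer: 7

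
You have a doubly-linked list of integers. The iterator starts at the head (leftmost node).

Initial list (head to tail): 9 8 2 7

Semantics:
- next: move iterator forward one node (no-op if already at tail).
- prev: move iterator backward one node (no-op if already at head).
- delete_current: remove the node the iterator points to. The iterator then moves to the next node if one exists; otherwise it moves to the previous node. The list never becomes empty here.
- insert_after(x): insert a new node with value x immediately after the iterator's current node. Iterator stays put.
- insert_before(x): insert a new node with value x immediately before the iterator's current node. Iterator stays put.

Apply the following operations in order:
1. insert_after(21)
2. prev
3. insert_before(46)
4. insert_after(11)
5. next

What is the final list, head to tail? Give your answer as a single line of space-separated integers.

Answer: 46 9 11 21 8 2 7

Derivation:
After 1 (insert_after(21)): list=[9, 21, 8, 2, 7] cursor@9
After 2 (prev): list=[9, 21, 8, 2, 7] cursor@9
After 3 (insert_before(46)): list=[46, 9, 21, 8, 2, 7] cursor@9
After 4 (insert_after(11)): list=[46, 9, 11, 21, 8, 2, 7] cursor@9
After 5 (next): list=[46, 9, 11, 21, 8, 2, 7] cursor@11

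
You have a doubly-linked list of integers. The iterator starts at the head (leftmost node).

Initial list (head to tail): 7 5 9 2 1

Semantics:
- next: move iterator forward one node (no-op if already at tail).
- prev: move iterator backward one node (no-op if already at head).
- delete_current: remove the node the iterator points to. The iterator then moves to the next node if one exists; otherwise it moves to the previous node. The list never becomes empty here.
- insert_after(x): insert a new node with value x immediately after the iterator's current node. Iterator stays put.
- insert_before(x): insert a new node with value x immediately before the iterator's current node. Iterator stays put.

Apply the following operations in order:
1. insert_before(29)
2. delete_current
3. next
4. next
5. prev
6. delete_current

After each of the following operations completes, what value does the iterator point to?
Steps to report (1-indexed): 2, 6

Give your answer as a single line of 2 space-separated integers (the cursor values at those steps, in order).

Answer: 5 2

Derivation:
After 1 (insert_before(29)): list=[29, 7, 5, 9, 2, 1] cursor@7
After 2 (delete_current): list=[29, 5, 9, 2, 1] cursor@5
After 3 (next): list=[29, 5, 9, 2, 1] cursor@9
After 4 (next): list=[29, 5, 9, 2, 1] cursor@2
After 5 (prev): list=[29, 5, 9, 2, 1] cursor@9
After 6 (delete_current): list=[29, 5, 2, 1] cursor@2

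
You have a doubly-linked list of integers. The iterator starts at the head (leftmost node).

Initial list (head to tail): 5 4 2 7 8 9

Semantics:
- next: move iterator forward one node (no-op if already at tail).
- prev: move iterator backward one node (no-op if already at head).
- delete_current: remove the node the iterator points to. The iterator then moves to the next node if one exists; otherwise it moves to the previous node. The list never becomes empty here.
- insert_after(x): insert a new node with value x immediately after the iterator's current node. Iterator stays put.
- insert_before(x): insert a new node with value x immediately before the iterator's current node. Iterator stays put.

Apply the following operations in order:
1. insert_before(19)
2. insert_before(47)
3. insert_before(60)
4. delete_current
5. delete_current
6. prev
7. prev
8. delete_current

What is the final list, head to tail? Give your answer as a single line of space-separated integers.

After 1 (insert_before(19)): list=[19, 5, 4, 2, 7, 8, 9] cursor@5
After 2 (insert_before(47)): list=[19, 47, 5, 4, 2, 7, 8, 9] cursor@5
After 3 (insert_before(60)): list=[19, 47, 60, 5, 4, 2, 7, 8, 9] cursor@5
After 4 (delete_current): list=[19, 47, 60, 4, 2, 7, 8, 9] cursor@4
After 5 (delete_current): list=[19, 47, 60, 2, 7, 8, 9] cursor@2
After 6 (prev): list=[19, 47, 60, 2, 7, 8, 9] cursor@60
After 7 (prev): list=[19, 47, 60, 2, 7, 8, 9] cursor@47
After 8 (delete_current): list=[19, 60, 2, 7, 8, 9] cursor@60

Answer: 19 60 2 7 8 9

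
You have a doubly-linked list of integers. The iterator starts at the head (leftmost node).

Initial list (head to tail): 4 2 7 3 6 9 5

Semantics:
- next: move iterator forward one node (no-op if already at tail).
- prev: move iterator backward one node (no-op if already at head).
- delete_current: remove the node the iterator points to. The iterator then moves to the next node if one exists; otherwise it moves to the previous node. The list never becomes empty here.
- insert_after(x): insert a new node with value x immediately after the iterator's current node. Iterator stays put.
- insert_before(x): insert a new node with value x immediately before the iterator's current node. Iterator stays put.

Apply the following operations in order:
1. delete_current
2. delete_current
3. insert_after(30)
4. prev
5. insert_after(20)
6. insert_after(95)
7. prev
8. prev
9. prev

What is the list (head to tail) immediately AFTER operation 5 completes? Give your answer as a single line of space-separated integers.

Answer: 7 20 30 3 6 9 5

Derivation:
After 1 (delete_current): list=[2, 7, 3, 6, 9, 5] cursor@2
After 2 (delete_current): list=[7, 3, 6, 9, 5] cursor@7
After 3 (insert_after(30)): list=[7, 30, 3, 6, 9, 5] cursor@7
After 4 (prev): list=[7, 30, 3, 6, 9, 5] cursor@7
After 5 (insert_after(20)): list=[7, 20, 30, 3, 6, 9, 5] cursor@7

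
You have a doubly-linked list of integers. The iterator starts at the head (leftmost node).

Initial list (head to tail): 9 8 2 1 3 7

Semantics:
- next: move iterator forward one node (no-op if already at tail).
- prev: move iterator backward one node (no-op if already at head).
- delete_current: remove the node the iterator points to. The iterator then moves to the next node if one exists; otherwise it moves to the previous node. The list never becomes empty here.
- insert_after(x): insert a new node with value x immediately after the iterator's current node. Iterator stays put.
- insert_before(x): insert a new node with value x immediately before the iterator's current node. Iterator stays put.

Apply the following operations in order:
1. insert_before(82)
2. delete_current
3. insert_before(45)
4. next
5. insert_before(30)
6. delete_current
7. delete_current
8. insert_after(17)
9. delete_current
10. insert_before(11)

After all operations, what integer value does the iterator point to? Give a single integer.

After 1 (insert_before(82)): list=[82, 9, 8, 2, 1, 3, 7] cursor@9
After 2 (delete_current): list=[82, 8, 2, 1, 3, 7] cursor@8
After 3 (insert_before(45)): list=[82, 45, 8, 2, 1, 3, 7] cursor@8
After 4 (next): list=[82, 45, 8, 2, 1, 3, 7] cursor@2
After 5 (insert_before(30)): list=[82, 45, 8, 30, 2, 1, 3, 7] cursor@2
After 6 (delete_current): list=[82, 45, 8, 30, 1, 3, 7] cursor@1
After 7 (delete_current): list=[82, 45, 8, 30, 3, 7] cursor@3
After 8 (insert_after(17)): list=[82, 45, 8, 30, 3, 17, 7] cursor@3
After 9 (delete_current): list=[82, 45, 8, 30, 17, 7] cursor@17
After 10 (insert_before(11)): list=[82, 45, 8, 30, 11, 17, 7] cursor@17

Answer: 17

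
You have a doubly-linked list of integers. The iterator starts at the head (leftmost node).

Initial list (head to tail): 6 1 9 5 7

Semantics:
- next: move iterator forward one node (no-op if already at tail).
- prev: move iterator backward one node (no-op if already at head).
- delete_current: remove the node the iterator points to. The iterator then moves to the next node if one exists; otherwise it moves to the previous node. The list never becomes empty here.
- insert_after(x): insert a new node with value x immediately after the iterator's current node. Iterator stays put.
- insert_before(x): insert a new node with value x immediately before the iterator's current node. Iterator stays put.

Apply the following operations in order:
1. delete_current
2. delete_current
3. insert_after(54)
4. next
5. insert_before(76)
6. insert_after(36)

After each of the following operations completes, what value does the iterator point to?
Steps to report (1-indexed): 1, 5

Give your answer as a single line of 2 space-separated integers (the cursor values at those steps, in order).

After 1 (delete_current): list=[1, 9, 5, 7] cursor@1
After 2 (delete_current): list=[9, 5, 7] cursor@9
After 3 (insert_after(54)): list=[9, 54, 5, 7] cursor@9
After 4 (next): list=[9, 54, 5, 7] cursor@54
After 5 (insert_before(76)): list=[9, 76, 54, 5, 7] cursor@54
After 6 (insert_after(36)): list=[9, 76, 54, 36, 5, 7] cursor@54

Answer: 1 54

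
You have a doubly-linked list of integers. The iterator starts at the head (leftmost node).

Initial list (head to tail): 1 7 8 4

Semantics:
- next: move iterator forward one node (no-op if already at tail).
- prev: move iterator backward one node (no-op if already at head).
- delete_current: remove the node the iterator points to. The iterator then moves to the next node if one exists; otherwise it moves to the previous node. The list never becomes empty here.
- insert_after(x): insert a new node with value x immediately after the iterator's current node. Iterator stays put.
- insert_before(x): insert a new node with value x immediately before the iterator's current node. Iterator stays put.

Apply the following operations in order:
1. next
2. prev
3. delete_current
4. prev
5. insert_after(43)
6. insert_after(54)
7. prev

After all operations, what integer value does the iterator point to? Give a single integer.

After 1 (next): list=[1, 7, 8, 4] cursor@7
After 2 (prev): list=[1, 7, 8, 4] cursor@1
After 3 (delete_current): list=[7, 8, 4] cursor@7
After 4 (prev): list=[7, 8, 4] cursor@7
After 5 (insert_after(43)): list=[7, 43, 8, 4] cursor@7
After 6 (insert_after(54)): list=[7, 54, 43, 8, 4] cursor@7
After 7 (prev): list=[7, 54, 43, 8, 4] cursor@7

Answer: 7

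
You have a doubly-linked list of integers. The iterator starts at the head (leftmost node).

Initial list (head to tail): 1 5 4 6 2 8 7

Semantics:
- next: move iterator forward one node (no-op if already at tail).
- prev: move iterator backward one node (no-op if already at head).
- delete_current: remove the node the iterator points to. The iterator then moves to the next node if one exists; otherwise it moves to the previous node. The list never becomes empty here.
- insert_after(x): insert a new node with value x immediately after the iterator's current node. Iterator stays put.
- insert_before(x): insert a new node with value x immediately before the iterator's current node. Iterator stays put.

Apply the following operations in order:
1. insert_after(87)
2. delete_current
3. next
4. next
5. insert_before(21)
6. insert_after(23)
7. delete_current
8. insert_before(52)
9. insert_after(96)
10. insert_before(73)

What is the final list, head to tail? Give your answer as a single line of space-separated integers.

After 1 (insert_after(87)): list=[1, 87, 5, 4, 6, 2, 8, 7] cursor@1
After 2 (delete_current): list=[87, 5, 4, 6, 2, 8, 7] cursor@87
After 3 (next): list=[87, 5, 4, 6, 2, 8, 7] cursor@5
After 4 (next): list=[87, 5, 4, 6, 2, 8, 7] cursor@4
After 5 (insert_before(21)): list=[87, 5, 21, 4, 6, 2, 8, 7] cursor@4
After 6 (insert_after(23)): list=[87, 5, 21, 4, 23, 6, 2, 8, 7] cursor@4
After 7 (delete_current): list=[87, 5, 21, 23, 6, 2, 8, 7] cursor@23
After 8 (insert_before(52)): list=[87, 5, 21, 52, 23, 6, 2, 8, 7] cursor@23
After 9 (insert_after(96)): list=[87, 5, 21, 52, 23, 96, 6, 2, 8, 7] cursor@23
After 10 (insert_before(73)): list=[87, 5, 21, 52, 73, 23, 96, 6, 2, 8, 7] cursor@23

Answer: 87 5 21 52 73 23 96 6 2 8 7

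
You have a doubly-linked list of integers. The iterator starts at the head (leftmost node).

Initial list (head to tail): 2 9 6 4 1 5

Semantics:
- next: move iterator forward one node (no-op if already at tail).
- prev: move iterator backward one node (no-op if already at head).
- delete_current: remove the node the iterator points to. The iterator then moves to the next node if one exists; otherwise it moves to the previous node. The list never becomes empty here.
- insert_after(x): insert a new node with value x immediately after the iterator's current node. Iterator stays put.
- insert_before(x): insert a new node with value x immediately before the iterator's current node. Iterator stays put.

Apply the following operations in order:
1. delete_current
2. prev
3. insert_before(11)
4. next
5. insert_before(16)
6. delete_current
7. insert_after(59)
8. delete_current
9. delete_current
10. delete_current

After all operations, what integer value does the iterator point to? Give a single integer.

Answer: 5

Derivation:
After 1 (delete_current): list=[9, 6, 4, 1, 5] cursor@9
After 2 (prev): list=[9, 6, 4, 1, 5] cursor@9
After 3 (insert_before(11)): list=[11, 9, 6, 4, 1, 5] cursor@9
After 4 (next): list=[11, 9, 6, 4, 1, 5] cursor@6
After 5 (insert_before(16)): list=[11, 9, 16, 6, 4, 1, 5] cursor@6
After 6 (delete_current): list=[11, 9, 16, 4, 1, 5] cursor@4
After 7 (insert_after(59)): list=[11, 9, 16, 4, 59, 1, 5] cursor@4
After 8 (delete_current): list=[11, 9, 16, 59, 1, 5] cursor@59
After 9 (delete_current): list=[11, 9, 16, 1, 5] cursor@1
After 10 (delete_current): list=[11, 9, 16, 5] cursor@5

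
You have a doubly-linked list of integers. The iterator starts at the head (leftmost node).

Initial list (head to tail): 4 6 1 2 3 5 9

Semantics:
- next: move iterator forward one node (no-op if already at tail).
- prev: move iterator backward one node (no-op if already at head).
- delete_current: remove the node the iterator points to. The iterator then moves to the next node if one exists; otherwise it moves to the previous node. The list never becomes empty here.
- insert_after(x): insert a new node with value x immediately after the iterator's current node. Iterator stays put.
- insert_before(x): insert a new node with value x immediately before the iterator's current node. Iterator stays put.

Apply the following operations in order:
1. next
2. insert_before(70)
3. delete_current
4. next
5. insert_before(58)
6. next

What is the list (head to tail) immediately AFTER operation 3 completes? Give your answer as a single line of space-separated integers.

Answer: 4 70 1 2 3 5 9

Derivation:
After 1 (next): list=[4, 6, 1, 2, 3, 5, 9] cursor@6
After 2 (insert_before(70)): list=[4, 70, 6, 1, 2, 3, 5, 9] cursor@6
After 3 (delete_current): list=[4, 70, 1, 2, 3, 5, 9] cursor@1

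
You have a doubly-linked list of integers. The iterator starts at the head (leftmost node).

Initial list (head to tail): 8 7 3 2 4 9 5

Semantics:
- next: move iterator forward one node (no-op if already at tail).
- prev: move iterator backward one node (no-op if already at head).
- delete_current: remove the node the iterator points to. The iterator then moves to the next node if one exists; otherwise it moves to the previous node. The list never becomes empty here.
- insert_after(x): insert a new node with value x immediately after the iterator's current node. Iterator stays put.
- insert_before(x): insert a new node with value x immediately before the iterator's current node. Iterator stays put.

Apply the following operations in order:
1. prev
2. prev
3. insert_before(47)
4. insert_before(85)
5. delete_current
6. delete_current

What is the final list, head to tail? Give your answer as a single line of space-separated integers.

Answer: 47 85 3 2 4 9 5

Derivation:
After 1 (prev): list=[8, 7, 3, 2, 4, 9, 5] cursor@8
After 2 (prev): list=[8, 7, 3, 2, 4, 9, 5] cursor@8
After 3 (insert_before(47)): list=[47, 8, 7, 3, 2, 4, 9, 5] cursor@8
After 4 (insert_before(85)): list=[47, 85, 8, 7, 3, 2, 4, 9, 5] cursor@8
After 5 (delete_current): list=[47, 85, 7, 3, 2, 4, 9, 5] cursor@7
After 6 (delete_current): list=[47, 85, 3, 2, 4, 9, 5] cursor@3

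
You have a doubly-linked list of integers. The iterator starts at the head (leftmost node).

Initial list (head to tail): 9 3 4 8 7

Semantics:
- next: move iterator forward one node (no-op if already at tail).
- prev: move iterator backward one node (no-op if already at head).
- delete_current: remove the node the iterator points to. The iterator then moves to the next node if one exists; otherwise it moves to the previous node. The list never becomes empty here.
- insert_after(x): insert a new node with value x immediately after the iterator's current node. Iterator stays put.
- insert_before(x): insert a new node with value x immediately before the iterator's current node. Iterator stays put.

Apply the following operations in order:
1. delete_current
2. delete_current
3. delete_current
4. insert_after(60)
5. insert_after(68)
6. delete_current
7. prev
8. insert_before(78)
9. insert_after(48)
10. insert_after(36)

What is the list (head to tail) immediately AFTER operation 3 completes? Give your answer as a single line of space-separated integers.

Answer: 8 7

Derivation:
After 1 (delete_current): list=[3, 4, 8, 7] cursor@3
After 2 (delete_current): list=[4, 8, 7] cursor@4
After 3 (delete_current): list=[8, 7] cursor@8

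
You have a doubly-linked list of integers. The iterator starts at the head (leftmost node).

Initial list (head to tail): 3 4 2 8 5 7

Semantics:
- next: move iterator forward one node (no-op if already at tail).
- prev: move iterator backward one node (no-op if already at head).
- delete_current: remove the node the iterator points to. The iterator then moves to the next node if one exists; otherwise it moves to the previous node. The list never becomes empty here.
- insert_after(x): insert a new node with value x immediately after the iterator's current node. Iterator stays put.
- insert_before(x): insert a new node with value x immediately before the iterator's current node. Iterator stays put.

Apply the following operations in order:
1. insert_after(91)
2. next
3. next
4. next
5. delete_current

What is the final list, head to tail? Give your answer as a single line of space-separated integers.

After 1 (insert_after(91)): list=[3, 91, 4, 2, 8, 5, 7] cursor@3
After 2 (next): list=[3, 91, 4, 2, 8, 5, 7] cursor@91
After 3 (next): list=[3, 91, 4, 2, 8, 5, 7] cursor@4
After 4 (next): list=[3, 91, 4, 2, 8, 5, 7] cursor@2
After 5 (delete_current): list=[3, 91, 4, 8, 5, 7] cursor@8

Answer: 3 91 4 8 5 7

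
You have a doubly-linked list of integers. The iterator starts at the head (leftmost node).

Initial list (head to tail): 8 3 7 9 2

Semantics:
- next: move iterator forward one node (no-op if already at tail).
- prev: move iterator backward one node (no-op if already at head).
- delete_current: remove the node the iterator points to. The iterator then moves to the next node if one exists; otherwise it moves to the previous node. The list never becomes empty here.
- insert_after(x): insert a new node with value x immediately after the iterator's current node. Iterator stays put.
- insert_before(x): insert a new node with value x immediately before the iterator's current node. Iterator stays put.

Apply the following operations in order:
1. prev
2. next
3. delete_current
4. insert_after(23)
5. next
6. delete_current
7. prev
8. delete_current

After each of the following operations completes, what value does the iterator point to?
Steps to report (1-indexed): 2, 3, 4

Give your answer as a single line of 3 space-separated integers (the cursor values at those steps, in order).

Answer: 3 7 7

Derivation:
After 1 (prev): list=[8, 3, 7, 9, 2] cursor@8
After 2 (next): list=[8, 3, 7, 9, 2] cursor@3
After 3 (delete_current): list=[8, 7, 9, 2] cursor@7
After 4 (insert_after(23)): list=[8, 7, 23, 9, 2] cursor@7
After 5 (next): list=[8, 7, 23, 9, 2] cursor@23
After 6 (delete_current): list=[8, 7, 9, 2] cursor@9
After 7 (prev): list=[8, 7, 9, 2] cursor@7
After 8 (delete_current): list=[8, 9, 2] cursor@9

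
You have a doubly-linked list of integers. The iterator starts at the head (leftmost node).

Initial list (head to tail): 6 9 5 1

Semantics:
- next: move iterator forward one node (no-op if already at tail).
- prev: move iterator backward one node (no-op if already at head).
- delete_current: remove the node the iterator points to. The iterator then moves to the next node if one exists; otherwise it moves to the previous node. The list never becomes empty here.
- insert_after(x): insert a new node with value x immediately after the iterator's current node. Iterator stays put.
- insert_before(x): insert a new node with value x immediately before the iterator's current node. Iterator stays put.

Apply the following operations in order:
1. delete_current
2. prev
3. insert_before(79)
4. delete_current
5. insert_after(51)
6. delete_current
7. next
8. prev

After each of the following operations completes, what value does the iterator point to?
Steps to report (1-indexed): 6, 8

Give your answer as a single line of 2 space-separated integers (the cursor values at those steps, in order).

Answer: 51 51

Derivation:
After 1 (delete_current): list=[9, 5, 1] cursor@9
After 2 (prev): list=[9, 5, 1] cursor@9
After 3 (insert_before(79)): list=[79, 9, 5, 1] cursor@9
After 4 (delete_current): list=[79, 5, 1] cursor@5
After 5 (insert_after(51)): list=[79, 5, 51, 1] cursor@5
After 6 (delete_current): list=[79, 51, 1] cursor@51
After 7 (next): list=[79, 51, 1] cursor@1
After 8 (prev): list=[79, 51, 1] cursor@51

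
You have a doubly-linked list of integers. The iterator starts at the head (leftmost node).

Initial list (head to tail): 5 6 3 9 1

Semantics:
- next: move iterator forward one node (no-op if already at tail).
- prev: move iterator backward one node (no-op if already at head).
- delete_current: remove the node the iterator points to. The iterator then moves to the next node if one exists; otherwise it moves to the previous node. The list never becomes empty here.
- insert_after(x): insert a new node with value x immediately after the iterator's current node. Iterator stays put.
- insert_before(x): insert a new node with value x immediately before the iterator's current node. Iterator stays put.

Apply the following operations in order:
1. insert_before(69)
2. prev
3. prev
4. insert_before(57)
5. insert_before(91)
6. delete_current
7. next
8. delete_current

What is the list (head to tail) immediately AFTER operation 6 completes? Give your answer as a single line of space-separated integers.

Answer: 57 91 5 6 3 9 1

Derivation:
After 1 (insert_before(69)): list=[69, 5, 6, 3, 9, 1] cursor@5
After 2 (prev): list=[69, 5, 6, 3, 9, 1] cursor@69
After 3 (prev): list=[69, 5, 6, 3, 9, 1] cursor@69
After 4 (insert_before(57)): list=[57, 69, 5, 6, 3, 9, 1] cursor@69
After 5 (insert_before(91)): list=[57, 91, 69, 5, 6, 3, 9, 1] cursor@69
After 6 (delete_current): list=[57, 91, 5, 6, 3, 9, 1] cursor@5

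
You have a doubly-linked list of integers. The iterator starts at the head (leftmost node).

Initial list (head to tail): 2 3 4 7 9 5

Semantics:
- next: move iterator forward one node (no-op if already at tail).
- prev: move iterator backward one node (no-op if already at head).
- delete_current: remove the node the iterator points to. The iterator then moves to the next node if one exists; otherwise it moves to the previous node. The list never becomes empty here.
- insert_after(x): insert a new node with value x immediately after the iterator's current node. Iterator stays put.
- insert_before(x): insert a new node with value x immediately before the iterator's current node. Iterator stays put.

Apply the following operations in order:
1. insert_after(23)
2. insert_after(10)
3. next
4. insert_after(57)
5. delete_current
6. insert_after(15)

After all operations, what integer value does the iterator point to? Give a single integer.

Answer: 57

Derivation:
After 1 (insert_after(23)): list=[2, 23, 3, 4, 7, 9, 5] cursor@2
After 2 (insert_after(10)): list=[2, 10, 23, 3, 4, 7, 9, 5] cursor@2
After 3 (next): list=[2, 10, 23, 3, 4, 7, 9, 5] cursor@10
After 4 (insert_after(57)): list=[2, 10, 57, 23, 3, 4, 7, 9, 5] cursor@10
After 5 (delete_current): list=[2, 57, 23, 3, 4, 7, 9, 5] cursor@57
After 6 (insert_after(15)): list=[2, 57, 15, 23, 3, 4, 7, 9, 5] cursor@57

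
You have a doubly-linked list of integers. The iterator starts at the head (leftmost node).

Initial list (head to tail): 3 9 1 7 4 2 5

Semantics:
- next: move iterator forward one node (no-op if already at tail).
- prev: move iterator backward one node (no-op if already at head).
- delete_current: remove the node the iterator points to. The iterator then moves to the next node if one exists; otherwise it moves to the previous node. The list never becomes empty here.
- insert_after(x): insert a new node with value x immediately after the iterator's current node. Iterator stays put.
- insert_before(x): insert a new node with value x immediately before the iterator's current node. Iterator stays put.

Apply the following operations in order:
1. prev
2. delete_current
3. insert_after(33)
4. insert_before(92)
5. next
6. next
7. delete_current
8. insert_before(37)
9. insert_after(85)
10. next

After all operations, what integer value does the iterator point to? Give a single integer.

Answer: 85

Derivation:
After 1 (prev): list=[3, 9, 1, 7, 4, 2, 5] cursor@3
After 2 (delete_current): list=[9, 1, 7, 4, 2, 5] cursor@9
After 3 (insert_after(33)): list=[9, 33, 1, 7, 4, 2, 5] cursor@9
After 4 (insert_before(92)): list=[92, 9, 33, 1, 7, 4, 2, 5] cursor@9
After 5 (next): list=[92, 9, 33, 1, 7, 4, 2, 5] cursor@33
After 6 (next): list=[92, 9, 33, 1, 7, 4, 2, 5] cursor@1
After 7 (delete_current): list=[92, 9, 33, 7, 4, 2, 5] cursor@7
After 8 (insert_before(37)): list=[92, 9, 33, 37, 7, 4, 2, 5] cursor@7
After 9 (insert_after(85)): list=[92, 9, 33, 37, 7, 85, 4, 2, 5] cursor@7
After 10 (next): list=[92, 9, 33, 37, 7, 85, 4, 2, 5] cursor@85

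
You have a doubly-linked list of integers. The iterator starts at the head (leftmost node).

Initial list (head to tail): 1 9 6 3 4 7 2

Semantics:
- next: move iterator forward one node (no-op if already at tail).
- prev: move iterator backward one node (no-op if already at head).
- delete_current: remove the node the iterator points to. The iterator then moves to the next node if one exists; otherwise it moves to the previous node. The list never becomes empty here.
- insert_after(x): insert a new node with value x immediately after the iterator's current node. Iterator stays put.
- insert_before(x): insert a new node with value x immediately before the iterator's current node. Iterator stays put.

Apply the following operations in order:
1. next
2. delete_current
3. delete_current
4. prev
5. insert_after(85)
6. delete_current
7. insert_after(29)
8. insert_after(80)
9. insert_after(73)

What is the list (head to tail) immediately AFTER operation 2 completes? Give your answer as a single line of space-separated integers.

After 1 (next): list=[1, 9, 6, 3, 4, 7, 2] cursor@9
After 2 (delete_current): list=[1, 6, 3, 4, 7, 2] cursor@6

Answer: 1 6 3 4 7 2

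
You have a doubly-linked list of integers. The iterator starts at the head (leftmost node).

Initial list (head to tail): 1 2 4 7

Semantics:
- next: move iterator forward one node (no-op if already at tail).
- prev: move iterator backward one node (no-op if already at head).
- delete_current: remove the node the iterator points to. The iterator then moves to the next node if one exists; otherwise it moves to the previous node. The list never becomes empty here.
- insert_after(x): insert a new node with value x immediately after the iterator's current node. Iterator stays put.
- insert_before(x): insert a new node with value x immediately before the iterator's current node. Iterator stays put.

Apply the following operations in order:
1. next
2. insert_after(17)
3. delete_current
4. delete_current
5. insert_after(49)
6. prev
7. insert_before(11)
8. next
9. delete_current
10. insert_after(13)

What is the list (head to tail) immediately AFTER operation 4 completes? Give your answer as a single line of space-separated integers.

Answer: 1 4 7

Derivation:
After 1 (next): list=[1, 2, 4, 7] cursor@2
After 2 (insert_after(17)): list=[1, 2, 17, 4, 7] cursor@2
After 3 (delete_current): list=[1, 17, 4, 7] cursor@17
After 4 (delete_current): list=[1, 4, 7] cursor@4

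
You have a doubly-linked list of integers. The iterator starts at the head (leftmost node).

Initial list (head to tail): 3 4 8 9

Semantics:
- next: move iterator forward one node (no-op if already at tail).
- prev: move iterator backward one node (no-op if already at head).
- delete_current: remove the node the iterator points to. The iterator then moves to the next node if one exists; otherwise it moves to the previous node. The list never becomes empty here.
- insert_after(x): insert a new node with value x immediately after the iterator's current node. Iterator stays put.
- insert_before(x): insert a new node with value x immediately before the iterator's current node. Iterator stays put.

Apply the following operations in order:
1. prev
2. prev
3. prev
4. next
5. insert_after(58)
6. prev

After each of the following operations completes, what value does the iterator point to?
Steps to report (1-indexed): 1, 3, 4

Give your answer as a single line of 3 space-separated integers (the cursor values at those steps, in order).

After 1 (prev): list=[3, 4, 8, 9] cursor@3
After 2 (prev): list=[3, 4, 8, 9] cursor@3
After 3 (prev): list=[3, 4, 8, 9] cursor@3
After 4 (next): list=[3, 4, 8, 9] cursor@4
After 5 (insert_after(58)): list=[3, 4, 58, 8, 9] cursor@4
After 6 (prev): list=[3, 4, 58, 8, 9] cursor@3

Answer: 3 3 4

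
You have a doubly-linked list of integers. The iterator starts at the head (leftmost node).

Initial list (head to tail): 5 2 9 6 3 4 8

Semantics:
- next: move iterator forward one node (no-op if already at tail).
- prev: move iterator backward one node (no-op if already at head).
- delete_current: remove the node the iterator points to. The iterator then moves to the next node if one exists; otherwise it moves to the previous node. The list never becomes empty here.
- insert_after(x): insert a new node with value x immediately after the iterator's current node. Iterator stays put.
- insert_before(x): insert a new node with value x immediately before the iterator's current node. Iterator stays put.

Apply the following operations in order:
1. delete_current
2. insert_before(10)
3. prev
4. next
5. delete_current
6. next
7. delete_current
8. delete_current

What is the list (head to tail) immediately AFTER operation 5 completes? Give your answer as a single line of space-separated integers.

Answer: 10 9 6 3 4 8

Derivation:
After 1 (delete_current): list=[2, 9, 6, 3, 4, 8] cursor@2
After 2 (insert_before(10)): list=[10, 2, 9, 6, 3, 4, 8] cursor@2
After 3 (prev): list=[10, 2, 9, 6, 3, 4, 8] cursor@10
After 4 (next): list=[10, 2, 9, 6, 3, 4, 8] cursor@2
After 5 (delete_current): list=[10, 9, 6, 3, 4, 8] cursor@9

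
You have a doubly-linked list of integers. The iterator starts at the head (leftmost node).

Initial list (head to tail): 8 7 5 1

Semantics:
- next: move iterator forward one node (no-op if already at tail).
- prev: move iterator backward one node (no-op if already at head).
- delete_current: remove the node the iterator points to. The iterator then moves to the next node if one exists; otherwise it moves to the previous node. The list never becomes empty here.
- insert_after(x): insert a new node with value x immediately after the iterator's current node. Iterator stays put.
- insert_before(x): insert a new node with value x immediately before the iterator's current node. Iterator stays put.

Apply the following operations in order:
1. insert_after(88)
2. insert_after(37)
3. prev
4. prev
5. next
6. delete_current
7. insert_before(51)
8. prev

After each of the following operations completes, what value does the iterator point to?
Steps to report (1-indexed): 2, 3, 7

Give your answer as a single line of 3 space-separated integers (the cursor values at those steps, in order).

After 1 (insert_after(88)): list=[8, 88, 7, 5, 1] cursor@8
After 2 (insert_after(37)): list=[8, 37, 88, 7, 5, 1] cursor@8
After 3 (prev): list=[8, 37, 88, 7, 5, 1] cursor@8
After 4 (prev): list=[8, 37, 88, 7, 5, 1] cursor@8
After 5 (next): list=[8, 37, 88, 7, 5, 1] cursor@37
After 6 (delete_current): list=[8, 88, 7, 5, 1] cursor@88
After 7 (insert_before(51)): list=[8, 51, 88, 7, 5, 1] cursor@88
After 8 (prev): list=[8, 51, 88, 7, 5, 1] cursor@51

Answer: 8 8 88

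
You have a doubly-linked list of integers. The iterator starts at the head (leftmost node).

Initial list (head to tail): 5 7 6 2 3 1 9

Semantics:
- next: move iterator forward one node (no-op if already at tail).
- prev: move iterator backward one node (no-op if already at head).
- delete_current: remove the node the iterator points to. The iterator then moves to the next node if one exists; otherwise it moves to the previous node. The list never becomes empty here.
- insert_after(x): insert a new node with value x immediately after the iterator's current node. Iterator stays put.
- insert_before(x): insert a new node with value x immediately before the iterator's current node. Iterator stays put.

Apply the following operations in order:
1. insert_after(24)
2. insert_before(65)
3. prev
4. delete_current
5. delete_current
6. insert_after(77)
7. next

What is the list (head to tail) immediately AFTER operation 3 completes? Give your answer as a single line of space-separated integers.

After 1 (insert_after(24)): list=[5, 24, 7, 6, 2, 3, 1, 9] cursor@5
After 2 (insert_before(65)): list=[65, 5, 24, 7, 6, 2, 3, 1, 9] cursor@5
After 3 (prev): list=[65, 5, 24, 7, 6, 2, 3, 1, 9] cursor@65

Answer: 65 5 24 7 6 2 3 1 9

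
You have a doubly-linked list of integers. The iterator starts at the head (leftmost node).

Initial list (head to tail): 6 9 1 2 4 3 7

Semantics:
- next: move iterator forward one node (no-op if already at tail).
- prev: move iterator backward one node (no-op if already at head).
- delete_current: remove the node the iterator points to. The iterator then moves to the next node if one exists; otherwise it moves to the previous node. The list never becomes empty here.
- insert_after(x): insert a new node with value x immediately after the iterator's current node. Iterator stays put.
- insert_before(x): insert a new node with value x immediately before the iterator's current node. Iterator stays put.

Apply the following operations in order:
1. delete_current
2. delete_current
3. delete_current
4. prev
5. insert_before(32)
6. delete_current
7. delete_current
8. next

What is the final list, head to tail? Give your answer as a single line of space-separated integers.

After 1 (delete_current): list=[9, 1, 2, 4, 3, 7] cursor@9
After 2 (delete_current): list=[1, 2, 4, 3, 7] cursor@1
After 3 (delete_current): list=[2, 4, 3, 7] cursor@2
After 4 (prev): list=[2, 4, 3, 7] cursor@2
After 5 (insert_before(32)): list=[32, 2, 4, 3, 7] cursor@2
After 6 (delete_current): list=[32, 4, 3, 7] cursor@4
After 7 (delete_current): list=[32, 3, 7] cursor@3
After 8 (next): list=[32, 3, 7] cursor@7

Answer: 32 3 7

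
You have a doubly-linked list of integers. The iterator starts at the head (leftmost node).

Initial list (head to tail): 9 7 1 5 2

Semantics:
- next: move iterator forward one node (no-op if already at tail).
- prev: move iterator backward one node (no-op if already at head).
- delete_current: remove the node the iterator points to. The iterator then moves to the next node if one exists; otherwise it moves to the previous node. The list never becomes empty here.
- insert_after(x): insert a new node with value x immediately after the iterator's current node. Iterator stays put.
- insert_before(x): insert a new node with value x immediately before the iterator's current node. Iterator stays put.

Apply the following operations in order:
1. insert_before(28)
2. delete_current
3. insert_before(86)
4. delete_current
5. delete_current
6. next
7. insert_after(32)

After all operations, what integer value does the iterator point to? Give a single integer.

After 1 (insert_before(28)): list=[28, 9, 7, 1, 5, 2] cursor@9
After 2 (delete_current): list=[28, 7, 1, 5, 2] cursor@7
After 3 (insert_before(86)): list=[28, 86, 7, 1, 5, 2] cursor@7
After 4 (delete_current): list=[28, 86, 1, 5, 2] cursor@1
After 5 (delete_current): list=[28, 86, 5, 2] cursor@5
After 6 (next): list=[28, 86, 5, 2] cursor@2
After 7 (insert_after(32)): list=[28, 86, 5, 2, 32] cursor@2

Answer: 2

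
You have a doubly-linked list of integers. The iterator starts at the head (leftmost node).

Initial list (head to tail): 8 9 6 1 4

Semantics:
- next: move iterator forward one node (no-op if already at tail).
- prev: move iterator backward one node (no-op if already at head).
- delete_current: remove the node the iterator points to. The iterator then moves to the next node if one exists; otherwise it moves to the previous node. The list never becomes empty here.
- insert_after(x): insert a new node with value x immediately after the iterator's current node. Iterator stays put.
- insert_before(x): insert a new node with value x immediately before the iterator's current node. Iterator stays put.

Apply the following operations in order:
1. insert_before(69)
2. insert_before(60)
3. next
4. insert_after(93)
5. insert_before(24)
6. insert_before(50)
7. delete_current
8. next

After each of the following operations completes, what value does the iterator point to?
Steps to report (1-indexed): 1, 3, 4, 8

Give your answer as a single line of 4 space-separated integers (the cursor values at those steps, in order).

After 1 (insert_before(69)): list=[69, 8, 9, 6, 1, 4] cursor@8
After 2 (insert_before(60)): list=[69, 60, 8, 9, 6, 1, 4] cursor@8
After 3 (next): list=[69, 60, 8, 9, 6, 1, 4] cursor@9
After 4 (insert_after(93)): list=[69, 60, 8, 9, 93, 6, 1, 4] cursor@9
After 5 (insert_before(24)): list=[69, 60, 8, 24, 9, 93, 6, 1, 4] cursor@9
After 6 (insert_before(50)): list=[69, 60, 8, 24, 50, 9, 93, 6, 1, 4] cursor@9
After 7 (delete_current): list=[69, 60, 8, 24, 50, 93, 6, 1, 4] cursor@93
After 8 (next): list=[69, 60, 8, 24, 50, 93, 6, 1, 4] cursor@6

Answer: 8 9 9 6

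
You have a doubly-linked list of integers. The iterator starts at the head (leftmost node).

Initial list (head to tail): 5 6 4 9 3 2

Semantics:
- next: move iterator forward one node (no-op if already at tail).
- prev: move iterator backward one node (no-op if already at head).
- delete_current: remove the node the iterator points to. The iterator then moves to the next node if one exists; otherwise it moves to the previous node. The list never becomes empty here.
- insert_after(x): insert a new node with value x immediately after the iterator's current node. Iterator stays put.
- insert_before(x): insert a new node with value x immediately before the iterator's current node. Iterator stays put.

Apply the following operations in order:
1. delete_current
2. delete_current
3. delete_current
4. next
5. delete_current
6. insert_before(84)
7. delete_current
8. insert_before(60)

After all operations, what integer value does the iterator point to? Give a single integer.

After 1 (delete_current): list=[6, 4, 9, 3, 2] cursor@6
After 2 (delete_current): list=[4, 9, 3, 2] cursor@4
After 3 (delete_current): list=[9, 3, 2] cursor@9
After 4 (next): list=[9, 3, 2] cursor@3
After 5 (delete_current): list=[9, 2] cursor@2
After 6 (insert_before(84)): list=[9, 84, 2] cursor@2
After 7 (delete_current): list=[9, 84] cursor@84
After 8 (insert_before(60)): list=[9, 60, 84] cursor@84

Answer: 84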